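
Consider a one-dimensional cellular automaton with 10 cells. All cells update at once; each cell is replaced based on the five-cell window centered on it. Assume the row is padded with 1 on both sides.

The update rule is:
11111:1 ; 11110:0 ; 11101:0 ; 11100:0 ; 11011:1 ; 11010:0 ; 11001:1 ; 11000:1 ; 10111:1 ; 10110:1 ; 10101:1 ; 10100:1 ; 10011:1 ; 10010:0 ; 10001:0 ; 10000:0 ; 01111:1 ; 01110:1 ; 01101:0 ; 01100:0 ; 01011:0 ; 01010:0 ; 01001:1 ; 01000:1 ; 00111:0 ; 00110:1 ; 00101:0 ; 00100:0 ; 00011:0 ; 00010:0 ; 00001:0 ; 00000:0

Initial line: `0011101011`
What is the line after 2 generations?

0001100011

1101001011
0001100011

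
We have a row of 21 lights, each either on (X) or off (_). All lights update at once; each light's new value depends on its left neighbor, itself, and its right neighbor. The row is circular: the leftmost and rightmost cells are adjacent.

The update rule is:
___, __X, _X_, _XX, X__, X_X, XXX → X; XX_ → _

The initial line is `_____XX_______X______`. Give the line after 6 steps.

X_XXXXXXXXXXXXXXXXXXX

XXXXXX_XXXXXXXXXXXXXX
XXXXX_XXXXXXXXXXXXXXX
XXXX_XXXXXXXXXXXXXXXX
XXX_XXXXXXXXXXXXXXXXX
XX_XXXXXXXXXXXXXXXXXX
X_XXXXXXXXXXXXXXXXXXX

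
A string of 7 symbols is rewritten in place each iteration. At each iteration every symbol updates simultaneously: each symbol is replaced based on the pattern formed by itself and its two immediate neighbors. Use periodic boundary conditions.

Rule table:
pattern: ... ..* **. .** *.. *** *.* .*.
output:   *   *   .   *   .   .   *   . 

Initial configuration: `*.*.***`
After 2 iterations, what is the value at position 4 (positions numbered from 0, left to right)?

.*.**..
*.**..*
position 4 holds .

.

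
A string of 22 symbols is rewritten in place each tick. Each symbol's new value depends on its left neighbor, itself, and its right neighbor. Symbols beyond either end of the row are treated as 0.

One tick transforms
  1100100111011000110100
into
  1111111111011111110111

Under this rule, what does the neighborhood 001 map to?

At position 3 the neighborhood is 001; the next row has 1 there.

1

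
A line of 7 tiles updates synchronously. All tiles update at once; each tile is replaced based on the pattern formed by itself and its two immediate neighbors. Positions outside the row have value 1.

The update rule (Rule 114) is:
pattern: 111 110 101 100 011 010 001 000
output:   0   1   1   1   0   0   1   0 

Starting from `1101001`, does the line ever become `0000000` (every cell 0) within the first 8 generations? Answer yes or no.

no

0110110
1011011
1101100
0110111
1011000
1101101
0110110  (repeats generation 1; period 6)
generation 8: 1011011
generation 8 is 1011011, still not uniform 0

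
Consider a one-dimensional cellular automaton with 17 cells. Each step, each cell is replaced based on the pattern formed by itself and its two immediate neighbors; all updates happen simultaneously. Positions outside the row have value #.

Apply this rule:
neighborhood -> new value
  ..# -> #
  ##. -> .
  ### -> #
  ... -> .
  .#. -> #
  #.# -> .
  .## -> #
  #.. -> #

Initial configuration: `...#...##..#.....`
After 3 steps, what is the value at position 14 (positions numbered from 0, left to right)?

#.###.##.####...#
..##..#..###.#.##
###.#######..#.##
position 14 holds .

.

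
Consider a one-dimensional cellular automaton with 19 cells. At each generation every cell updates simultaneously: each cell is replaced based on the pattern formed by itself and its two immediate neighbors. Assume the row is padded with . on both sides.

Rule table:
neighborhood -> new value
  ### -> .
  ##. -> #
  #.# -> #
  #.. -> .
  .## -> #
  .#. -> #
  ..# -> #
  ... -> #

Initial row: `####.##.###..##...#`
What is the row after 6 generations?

#..######.#.###.###
#.##....#####.###.#
####.####...###.###
#..###..#.###.###.#
#.##.#.####.###.###
########..###.###.#

########..###.###.#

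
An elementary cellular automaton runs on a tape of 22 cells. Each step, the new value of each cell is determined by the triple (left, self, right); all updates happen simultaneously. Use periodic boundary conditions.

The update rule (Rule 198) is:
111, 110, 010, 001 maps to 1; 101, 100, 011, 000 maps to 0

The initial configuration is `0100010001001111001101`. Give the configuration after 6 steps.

step 1: 0100110011010111010101
step 2: 0101010101010011010101
step 3: 0101010101010101010101
step 4: 0101010101010101010101  (fixed point — unchanged through step 6)

0101010101010101010101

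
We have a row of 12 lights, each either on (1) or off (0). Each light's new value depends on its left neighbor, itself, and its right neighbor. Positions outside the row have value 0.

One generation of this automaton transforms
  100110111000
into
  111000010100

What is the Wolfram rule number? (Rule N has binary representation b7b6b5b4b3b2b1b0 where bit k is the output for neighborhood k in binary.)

150

position 7: 111 → 1  (bit 7 = 1)
position 4: 110 → 0  (bit 6 = 0)
position 5: 101 → 0  (bit 5 = 0)
position 1: 100 → 1  (bit 4 = 1)
position 3: 011 → 0  (bit 3 = 0)
position 0: 010 → 1  (bit 2 = 1)
position 2: 001 → 1  (bit 1 = 1)
position 10: 000 → 0  (bit 0 = 0)
bits b7..b0 = 10010110 = 150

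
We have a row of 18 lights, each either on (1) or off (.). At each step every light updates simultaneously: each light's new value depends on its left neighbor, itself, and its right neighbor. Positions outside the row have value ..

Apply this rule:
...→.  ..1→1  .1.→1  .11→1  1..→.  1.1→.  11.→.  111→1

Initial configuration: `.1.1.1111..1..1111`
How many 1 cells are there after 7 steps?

7

11.1.111..11.1111.
1..1.11..11..111..
1.11.1..11..111...
1.1..1.11..111....
1.1.11.1..111.....
1.1.1..1.111......
1.1.1.11.11.......
count of 1: 7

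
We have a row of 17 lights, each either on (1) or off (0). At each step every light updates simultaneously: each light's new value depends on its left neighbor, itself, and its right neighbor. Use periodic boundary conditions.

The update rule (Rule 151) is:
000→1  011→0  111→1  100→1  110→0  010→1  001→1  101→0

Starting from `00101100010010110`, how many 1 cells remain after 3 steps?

11100011111110001
11011101111101110
00001000111000100
count of 1: 5

5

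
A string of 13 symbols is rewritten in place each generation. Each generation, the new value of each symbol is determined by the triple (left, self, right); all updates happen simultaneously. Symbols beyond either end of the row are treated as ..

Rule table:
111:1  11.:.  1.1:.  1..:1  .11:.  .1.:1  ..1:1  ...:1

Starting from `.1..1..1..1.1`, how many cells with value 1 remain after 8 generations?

9

11111111111.1
.111111111..1
1.1111111.111
1..11111...1.
111.111.11111
.1...1...111.
111111111.1.1
.1111111..1.1
count of 1: 9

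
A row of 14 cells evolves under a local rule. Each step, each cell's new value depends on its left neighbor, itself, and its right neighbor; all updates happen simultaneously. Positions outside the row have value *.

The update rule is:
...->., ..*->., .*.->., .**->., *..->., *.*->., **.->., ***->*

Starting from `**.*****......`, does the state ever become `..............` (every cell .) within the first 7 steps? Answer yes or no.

step 1: *...***.......
step 2: .....*........
step 3: ..............
all cells are . at step 3

yes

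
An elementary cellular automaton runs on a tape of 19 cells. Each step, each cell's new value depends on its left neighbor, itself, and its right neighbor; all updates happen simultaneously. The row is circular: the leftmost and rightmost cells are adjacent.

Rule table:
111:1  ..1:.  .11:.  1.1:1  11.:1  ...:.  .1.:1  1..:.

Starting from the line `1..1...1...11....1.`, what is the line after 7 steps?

1..1...1....1......

step 1: 1..1...1....1....11
step 2: 1..1...1....1.....1
step 3: 1..1...1....1......
step 4: 1..1...1....1......  (fixed point — unchanged through step 7)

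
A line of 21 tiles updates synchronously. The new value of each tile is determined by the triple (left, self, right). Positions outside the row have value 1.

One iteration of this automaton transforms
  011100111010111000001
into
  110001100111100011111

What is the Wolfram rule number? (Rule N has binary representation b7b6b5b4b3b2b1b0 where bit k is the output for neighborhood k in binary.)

position 2: 111 → 0  (bit 7 = 0)
position 3: 110 → 0  (bit 6 = 0)
position 0: 101 → 1  (bit 5 = 1)
position 4: 100 → 0  (bit 4 = 0)
position 1: 011 → 1  (bit 3 = 1)
position 10: 010 → 1  (bit 2 = 1)
position 5: 001 → 1  (bit 1 = 1)
position 16: 000 → 1  (bit 0 = 1)
bits b7..b0 = 00101111 = 47

47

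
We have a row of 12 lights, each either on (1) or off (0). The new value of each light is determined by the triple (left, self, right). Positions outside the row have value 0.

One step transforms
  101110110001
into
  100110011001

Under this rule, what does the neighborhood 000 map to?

At position 9 the neighborhood is 000; the next row has 0 there.

0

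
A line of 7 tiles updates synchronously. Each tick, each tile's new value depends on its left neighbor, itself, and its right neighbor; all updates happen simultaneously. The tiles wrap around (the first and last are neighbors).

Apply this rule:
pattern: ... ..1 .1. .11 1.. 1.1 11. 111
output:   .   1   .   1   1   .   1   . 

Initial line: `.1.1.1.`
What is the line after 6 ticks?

.1...1.

1.....1
11...11
.11.11.
111.111
..1.1..
.1...1.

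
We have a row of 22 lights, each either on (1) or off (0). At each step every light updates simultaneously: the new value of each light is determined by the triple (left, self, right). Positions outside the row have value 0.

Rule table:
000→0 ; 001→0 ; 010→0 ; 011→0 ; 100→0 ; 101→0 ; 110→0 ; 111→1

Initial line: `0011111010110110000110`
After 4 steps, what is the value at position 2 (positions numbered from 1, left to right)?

0

step 1: 0001110000000000000000
step 2: 0000100000000000000000
step 3: 0000000000000000000000
step 4: 0000000000000000000000
position 2 holds 0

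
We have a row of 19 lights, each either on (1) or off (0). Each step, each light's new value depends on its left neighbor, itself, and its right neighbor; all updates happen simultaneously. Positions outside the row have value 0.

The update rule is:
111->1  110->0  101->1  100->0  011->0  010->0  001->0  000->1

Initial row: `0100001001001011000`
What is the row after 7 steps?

0000000000000000011

0001100000000100011
1100001111110001000
0001100111100100011
1100000011000001000
0001111000011100011
1100110011001001000
0000000000000000011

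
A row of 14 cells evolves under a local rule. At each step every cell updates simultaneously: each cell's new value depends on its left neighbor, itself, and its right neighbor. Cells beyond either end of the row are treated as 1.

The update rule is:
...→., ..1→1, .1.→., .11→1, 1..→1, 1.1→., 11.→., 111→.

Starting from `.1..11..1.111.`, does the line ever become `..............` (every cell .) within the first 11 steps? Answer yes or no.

no

step 1: ..111.11..1...
step 2: 111...1.11.1.1
step 3: ...1.1..1....1
step 4: 1.1...11.1..11
step 5: ...1.11...111.
step 6: 1.1..1.1.11...
step 7: ...11....1.1.1
step 8: 1.11.1..1....1
step 9: ..1...11.1..11
step 10: 11.1.11...111.
step 11: .....1.1.11...
step 11 is .....1.1.11..., still not uniform .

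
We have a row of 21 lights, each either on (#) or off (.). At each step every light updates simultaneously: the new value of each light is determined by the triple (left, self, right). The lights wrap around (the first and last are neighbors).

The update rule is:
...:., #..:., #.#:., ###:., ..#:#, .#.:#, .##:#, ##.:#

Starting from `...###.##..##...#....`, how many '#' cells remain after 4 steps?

..##.#.##.###..##....
.###.#.##.#.#.###....
##.#.#.##.#.#.#.#....
##.#.#.##.#.#.#.#...#
count of #: 11

11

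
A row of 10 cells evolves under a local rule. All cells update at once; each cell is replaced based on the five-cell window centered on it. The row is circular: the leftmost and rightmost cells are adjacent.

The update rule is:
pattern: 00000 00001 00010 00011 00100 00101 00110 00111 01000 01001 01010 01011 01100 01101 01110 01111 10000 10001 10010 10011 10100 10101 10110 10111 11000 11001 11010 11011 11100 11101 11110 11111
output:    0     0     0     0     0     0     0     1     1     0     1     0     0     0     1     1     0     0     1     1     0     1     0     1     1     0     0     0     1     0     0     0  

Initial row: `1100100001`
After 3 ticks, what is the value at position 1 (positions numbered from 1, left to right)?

0

tick 1: 1101010001
tick 2: 1001101001
tick 3: 0010000010
position 1 holds 0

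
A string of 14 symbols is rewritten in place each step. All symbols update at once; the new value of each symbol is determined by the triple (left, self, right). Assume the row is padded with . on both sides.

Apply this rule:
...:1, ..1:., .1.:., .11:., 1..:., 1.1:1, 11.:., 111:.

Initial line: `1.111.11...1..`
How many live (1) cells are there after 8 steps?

.1...1...1...1
...1...1...1..
11...1...1...1
...1...1...1..  (repeats step 2; period 2)
step 8: ...1...1...1..
count of 1: 3

3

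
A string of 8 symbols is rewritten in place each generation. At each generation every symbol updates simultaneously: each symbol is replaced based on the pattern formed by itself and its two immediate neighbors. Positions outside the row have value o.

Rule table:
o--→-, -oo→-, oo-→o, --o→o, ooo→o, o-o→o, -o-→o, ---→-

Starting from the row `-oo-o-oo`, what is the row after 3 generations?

ooo-oooo

o-oooo-o
oo-oooo-
ooo-oooo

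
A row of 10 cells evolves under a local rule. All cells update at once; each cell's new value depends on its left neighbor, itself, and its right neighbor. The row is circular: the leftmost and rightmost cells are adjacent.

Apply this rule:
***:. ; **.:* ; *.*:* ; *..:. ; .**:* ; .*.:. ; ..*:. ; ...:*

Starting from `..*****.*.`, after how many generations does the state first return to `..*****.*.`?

6

*.*...**..
.*..*.**..
.....***.*
.***.*.**.
.*.**.***.
..*****.*.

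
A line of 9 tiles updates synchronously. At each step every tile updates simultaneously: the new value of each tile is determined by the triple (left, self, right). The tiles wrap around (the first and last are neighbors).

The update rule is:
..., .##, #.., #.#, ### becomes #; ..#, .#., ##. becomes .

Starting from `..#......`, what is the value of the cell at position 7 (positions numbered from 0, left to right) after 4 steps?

.

step 1: #..######
step 2: .#.######
step 3: #.######.
step 4: .######.#
position 7 holds .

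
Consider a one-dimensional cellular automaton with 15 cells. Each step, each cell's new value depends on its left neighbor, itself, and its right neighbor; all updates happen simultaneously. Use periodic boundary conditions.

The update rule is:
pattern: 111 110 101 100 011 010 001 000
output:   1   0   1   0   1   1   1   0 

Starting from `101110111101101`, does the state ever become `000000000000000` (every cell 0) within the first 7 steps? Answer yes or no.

no

step 1: 011101111011011
step 2: 111011110110110
step 3: 110111101101101
step 4: 101111011011011
step 5: 011110110110111
step 6: 111101101101110
step 7: 111011011011101
step 7 is 111011011011101, still not uniform 0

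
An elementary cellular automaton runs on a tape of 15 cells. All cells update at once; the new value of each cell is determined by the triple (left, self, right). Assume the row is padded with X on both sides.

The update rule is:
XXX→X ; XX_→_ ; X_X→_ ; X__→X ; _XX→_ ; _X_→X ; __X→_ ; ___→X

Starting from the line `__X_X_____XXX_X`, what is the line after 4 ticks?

X_X_XXXXX__X___
__X__XXX_X_XXX_
X_XX__X__X__X__
____X_XX_XX_XX_

____X_XX_XX_XX_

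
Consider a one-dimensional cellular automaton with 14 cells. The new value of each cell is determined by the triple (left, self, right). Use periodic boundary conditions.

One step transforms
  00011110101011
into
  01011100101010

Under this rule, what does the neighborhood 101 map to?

At position 7 the neighborhood is 101; the next row has 0 there.

0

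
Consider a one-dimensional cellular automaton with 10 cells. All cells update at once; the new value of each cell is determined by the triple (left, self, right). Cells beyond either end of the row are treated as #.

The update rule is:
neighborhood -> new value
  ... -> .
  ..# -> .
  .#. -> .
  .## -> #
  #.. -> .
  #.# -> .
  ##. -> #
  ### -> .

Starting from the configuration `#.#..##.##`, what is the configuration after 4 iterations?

#....##...

iteration 1: #....##.#.
iteration 2: #....##...
iteration 3: #....##...  (fixed point — unchanged through iteration 4)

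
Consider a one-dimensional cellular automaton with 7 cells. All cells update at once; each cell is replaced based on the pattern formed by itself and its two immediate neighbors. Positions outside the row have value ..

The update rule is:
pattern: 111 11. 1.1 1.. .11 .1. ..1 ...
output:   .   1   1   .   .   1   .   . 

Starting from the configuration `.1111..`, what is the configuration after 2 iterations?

....1..

iteration 1: ....1..
iteration 2: ....1..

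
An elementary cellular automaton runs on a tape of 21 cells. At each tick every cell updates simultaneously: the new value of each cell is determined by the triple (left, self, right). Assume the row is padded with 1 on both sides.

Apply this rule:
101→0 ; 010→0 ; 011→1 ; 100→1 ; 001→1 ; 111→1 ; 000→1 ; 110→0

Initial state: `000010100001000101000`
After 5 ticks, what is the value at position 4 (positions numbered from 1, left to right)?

tick 1: 111100011110111000111
tick 2: 111011111100110111111
tick 3: 110011111011100111111
tick 4: 101111110011011111111
tick 5: 001111101110011111111
position 4 holds 1

1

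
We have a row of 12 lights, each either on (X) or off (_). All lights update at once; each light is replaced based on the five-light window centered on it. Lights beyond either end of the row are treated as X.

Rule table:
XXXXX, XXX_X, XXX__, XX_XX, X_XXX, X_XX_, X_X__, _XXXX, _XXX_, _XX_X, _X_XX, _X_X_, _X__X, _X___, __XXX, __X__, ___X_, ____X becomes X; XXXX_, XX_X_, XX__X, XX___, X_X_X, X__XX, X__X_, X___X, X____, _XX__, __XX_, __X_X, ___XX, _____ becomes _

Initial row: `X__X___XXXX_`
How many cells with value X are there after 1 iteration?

7

iteration 1: X__XX__XX_XX
count of X: 7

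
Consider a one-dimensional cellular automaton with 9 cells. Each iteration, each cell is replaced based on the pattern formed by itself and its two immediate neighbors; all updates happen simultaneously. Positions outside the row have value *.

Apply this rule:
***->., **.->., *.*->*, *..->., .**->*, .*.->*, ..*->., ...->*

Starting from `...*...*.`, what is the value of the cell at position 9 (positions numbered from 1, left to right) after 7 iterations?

*

iteration 1: .*.*.*.**
iteration 2: ********.
iteration 3: ........*
iteration 4: .******.*
iteration 5: **.....**
iteration 6: ...***.*.
iteration 7: .*.*..***
position 9 holds *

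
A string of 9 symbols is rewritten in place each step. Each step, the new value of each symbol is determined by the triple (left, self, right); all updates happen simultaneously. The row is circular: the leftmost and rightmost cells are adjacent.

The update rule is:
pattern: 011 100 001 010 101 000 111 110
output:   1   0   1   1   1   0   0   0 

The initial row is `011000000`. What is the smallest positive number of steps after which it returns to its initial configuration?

9

step 1: 110000000
step 2: 100000001
step 3: 000000011
step 4: 000000110
step 5: 000001100
step 6: 000011000
step 7: 000110000
step 8: 001100000
step 9: 011000000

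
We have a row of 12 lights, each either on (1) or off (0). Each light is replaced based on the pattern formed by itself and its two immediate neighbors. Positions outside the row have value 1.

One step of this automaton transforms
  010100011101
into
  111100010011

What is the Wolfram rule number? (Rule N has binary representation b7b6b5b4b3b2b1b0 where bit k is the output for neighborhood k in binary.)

44

position 8: 111 → 0  (bit 7 = 0)
position 9: 110 → 0  (bit 6 = 0)
position 0: 101 → 1  (bit 5 = 1)
position 4: 100 → 0  (bit 4 = 0)
position 7: 011 → 1  (bit 3 = 1)
position 1: 010 → 1  (bit 2 = 1)
position 6: 001 → 0  (bit 1 = 0)
position 5: 000 → 0  (bit 0 = 0)
bits b7..b0 = 00101100 = 44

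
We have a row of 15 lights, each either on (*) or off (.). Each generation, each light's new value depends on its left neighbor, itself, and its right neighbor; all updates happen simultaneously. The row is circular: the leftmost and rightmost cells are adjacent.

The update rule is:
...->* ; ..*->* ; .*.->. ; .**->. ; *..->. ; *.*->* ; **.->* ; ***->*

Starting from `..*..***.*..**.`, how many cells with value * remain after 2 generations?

generation 1: **..*.***..*.*.
generation 2: .*.*.*.**.*.*.*
count of *: 8

8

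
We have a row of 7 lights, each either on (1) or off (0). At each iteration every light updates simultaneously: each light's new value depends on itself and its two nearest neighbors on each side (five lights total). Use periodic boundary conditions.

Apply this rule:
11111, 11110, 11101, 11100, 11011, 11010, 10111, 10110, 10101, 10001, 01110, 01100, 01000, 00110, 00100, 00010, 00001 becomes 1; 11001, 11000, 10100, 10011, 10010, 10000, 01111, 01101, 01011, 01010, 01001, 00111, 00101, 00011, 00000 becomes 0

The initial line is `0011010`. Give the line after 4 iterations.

0101011

1010101
0110101
0101101
0101011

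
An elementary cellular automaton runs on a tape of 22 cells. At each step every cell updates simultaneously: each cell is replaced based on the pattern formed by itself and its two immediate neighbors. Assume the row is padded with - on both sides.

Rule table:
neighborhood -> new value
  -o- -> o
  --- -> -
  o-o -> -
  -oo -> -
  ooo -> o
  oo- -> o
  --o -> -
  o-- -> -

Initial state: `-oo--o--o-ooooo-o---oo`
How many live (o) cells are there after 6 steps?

6

--o--o--o--oooo-o----o
--o--o--o---ooo-o----o
--o--o--o----oo-o----o
--o--o--o-----o-o----o
--o--o--o-----o-o----o  (fixed point — unchanged through step 6)
count of o: 6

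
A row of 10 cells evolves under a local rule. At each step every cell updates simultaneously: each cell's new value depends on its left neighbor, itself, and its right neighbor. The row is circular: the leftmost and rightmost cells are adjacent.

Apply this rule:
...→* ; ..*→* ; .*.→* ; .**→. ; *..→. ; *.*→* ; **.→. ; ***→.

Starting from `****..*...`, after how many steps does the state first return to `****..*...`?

step 1: .....**.**
step 2: .****..*..
step 3: *.....**.*
step 4: ..****..*.
step 5: **.....**.
step 6: ...****..*
step 7: .**.....**
step 8: *...****..
step 9: *.**.....*
step 10: .*...****.
step 11: **.**.....
step 12: ..*...****
step 13: .**.**....
step 14: *..*...***
step 15: ..**.**...
step 16: **..*...**
step 17: ...**.**..
step 18: ***..*...*
step 19: ....**.**.
step 20: ****..*...

20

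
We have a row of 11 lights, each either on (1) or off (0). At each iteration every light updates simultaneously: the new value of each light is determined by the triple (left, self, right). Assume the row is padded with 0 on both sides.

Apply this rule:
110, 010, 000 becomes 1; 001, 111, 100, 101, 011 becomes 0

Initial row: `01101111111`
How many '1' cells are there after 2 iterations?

00100000001
10101111101
count of 1: 8

8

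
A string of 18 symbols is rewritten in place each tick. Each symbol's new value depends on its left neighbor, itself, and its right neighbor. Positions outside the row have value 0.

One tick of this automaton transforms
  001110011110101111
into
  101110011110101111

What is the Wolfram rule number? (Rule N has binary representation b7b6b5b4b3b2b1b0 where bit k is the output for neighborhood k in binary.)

position 3: 111 → 1  (bit 7 = 1)
position 4: 110 → 1  (bit 6 = 1)
position 11: 101 → 0  (bit 5 = 0)
position 5: 100 → 0  (bit 4 = 0)
position 2: 011 → 1  (bit 3 = 1)
position 12: 010 → 1  (bit 2 = 1)
position 1: 001 → 0  (bit 1 = 0)
position 0: 000 → 1  (bit 0 = 1)
bits b7..b0 = 11001101 = 205

205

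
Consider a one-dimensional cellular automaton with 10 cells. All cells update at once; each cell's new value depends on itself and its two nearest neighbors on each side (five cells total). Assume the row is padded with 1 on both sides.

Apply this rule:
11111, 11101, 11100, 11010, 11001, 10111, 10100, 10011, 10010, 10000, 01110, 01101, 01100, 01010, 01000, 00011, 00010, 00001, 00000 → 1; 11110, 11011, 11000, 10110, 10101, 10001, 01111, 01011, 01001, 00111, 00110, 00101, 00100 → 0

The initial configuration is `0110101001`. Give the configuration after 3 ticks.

0111010111

0011011010
1101001100
0111010111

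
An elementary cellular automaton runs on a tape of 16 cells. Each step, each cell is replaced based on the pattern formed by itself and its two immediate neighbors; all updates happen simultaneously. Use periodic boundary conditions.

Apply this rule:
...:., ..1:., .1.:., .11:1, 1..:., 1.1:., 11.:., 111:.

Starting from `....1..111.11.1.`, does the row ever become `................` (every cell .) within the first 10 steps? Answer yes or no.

.......1...1....
................
all cells are . at step 2

yes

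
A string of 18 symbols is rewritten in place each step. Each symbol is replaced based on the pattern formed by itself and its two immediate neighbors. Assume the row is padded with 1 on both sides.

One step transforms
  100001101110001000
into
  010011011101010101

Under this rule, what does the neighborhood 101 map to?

1

At position 7 the neighborhood is 101; the next row has 1 there.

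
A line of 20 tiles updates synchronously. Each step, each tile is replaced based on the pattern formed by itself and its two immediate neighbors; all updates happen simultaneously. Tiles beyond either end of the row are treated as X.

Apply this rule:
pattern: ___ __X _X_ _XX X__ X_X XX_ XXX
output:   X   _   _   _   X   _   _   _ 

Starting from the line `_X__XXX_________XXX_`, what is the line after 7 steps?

__X____XXXXXXXX_____
X__XXX_________XXXX_
_X____XXXXXXXX______
__XXX_________XXXXX_
X____XXXXXXXX_______
_XXX_________XXXXXX_
____XXXXXXXX________

____XXXXXXXX________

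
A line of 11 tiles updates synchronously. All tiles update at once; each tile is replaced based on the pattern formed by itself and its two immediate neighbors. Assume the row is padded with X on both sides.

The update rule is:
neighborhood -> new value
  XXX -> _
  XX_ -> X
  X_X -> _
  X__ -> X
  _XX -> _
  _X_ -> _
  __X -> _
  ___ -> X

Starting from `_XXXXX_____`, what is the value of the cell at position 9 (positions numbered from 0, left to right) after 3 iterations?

_____XXXXX_
XXXX_____X_
___XXXXX___
position 9 holds _

_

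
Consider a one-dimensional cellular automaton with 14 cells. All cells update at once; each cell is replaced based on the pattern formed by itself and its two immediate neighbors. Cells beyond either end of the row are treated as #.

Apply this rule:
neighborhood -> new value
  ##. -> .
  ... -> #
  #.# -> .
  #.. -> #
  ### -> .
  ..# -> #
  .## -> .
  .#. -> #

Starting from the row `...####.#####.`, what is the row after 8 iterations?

...###########

###...........
...###########
###...........  (repeats iteration 1; period 2)
iteration 8: ...###########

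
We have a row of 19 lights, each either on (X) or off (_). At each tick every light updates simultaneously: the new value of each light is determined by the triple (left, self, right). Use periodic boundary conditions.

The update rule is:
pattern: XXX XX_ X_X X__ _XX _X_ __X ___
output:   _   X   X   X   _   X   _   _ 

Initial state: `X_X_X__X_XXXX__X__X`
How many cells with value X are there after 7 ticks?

8

XXXXXX_XX___XX_XX__
_____XX_XX___XX_XX_
______XX_XX___XX_XX
X______XX_XX___XX_X
XX______XX_XX___XX_
_XX______XX_XX___XX
X_XX______XX_XX___X
count of X: 8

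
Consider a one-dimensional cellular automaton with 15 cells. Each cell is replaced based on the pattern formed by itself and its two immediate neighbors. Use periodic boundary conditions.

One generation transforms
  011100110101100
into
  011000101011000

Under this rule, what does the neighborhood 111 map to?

At position 2 the neighborhood is 111; the next row has 1 there.

1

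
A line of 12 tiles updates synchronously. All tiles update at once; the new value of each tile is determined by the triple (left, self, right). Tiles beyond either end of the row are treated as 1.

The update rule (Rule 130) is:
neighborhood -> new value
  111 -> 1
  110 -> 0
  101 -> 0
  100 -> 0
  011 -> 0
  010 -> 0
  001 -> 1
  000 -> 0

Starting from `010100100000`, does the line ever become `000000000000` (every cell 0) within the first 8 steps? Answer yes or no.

no

step 1: 000001000001
step 2: 000010000010
step 3: 000100000100
step 4: 001000001001
step 5: 010000010010
step 6: 000000100100
step 7: 000001001001
step 8: 000010010010
step 8 is 000010010010, still not uniform 0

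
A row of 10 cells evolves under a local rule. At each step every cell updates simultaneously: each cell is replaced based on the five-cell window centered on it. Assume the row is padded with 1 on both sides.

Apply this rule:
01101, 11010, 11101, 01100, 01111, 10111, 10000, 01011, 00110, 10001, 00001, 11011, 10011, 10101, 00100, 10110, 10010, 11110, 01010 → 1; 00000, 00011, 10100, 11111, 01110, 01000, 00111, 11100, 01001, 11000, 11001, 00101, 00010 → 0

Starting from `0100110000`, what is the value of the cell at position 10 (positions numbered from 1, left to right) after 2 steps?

1001110110
0010011111
position 10 holds 1

1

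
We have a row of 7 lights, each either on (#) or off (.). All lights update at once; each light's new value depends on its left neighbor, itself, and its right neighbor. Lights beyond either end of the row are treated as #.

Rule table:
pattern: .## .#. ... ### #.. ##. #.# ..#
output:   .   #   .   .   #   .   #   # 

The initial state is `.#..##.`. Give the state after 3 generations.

generation 1: ####..#
generation 2: ....##.
generation 3: #..#..#

#..#..#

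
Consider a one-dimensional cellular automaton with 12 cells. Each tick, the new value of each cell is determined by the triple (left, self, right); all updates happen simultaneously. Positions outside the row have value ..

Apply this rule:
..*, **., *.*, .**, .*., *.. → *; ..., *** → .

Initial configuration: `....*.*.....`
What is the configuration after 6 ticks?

*...***....*

...*****....
..**...**...
.****.****..
**..***..**.
*****.******
*...***....*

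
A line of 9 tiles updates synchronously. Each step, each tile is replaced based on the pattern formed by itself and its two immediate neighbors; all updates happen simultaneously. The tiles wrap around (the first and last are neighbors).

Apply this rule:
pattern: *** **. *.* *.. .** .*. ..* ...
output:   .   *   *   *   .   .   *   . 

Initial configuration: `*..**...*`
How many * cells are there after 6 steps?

6

***.**.*.
..**.**.*
**.**.**.
.**.**.**
*.**.**.*
**.**.**.
count of *: 6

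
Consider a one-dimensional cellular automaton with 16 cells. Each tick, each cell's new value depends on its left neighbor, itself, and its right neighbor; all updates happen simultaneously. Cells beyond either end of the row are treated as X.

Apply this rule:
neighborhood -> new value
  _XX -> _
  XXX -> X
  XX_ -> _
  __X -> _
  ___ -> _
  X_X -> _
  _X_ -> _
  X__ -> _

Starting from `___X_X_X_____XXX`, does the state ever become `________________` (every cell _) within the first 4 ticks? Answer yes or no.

yes

tick 1: ______________XX
tick 2: _______________X
tick 3: ________________
all cells are _ at tick 3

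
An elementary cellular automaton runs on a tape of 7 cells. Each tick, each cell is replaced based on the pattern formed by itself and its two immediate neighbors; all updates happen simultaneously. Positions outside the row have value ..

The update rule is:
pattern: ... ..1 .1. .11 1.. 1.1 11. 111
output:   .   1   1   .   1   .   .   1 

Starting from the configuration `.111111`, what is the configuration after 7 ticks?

1.1111.
1..11.1
111...1
.1.1.11
11.1...
...11..
..1..1.

..1..1.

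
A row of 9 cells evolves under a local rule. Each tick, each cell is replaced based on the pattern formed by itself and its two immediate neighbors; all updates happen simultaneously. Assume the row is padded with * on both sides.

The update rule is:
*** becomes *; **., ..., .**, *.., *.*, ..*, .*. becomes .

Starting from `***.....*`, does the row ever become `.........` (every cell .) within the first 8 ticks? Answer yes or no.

tick 1: **.......
tick 2: *........
tick 3: .........
all cells are . at tick 3

yes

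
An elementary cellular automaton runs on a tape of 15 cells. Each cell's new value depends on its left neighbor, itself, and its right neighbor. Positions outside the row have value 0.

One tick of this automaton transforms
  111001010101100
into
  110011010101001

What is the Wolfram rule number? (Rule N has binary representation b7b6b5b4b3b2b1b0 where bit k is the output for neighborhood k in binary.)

143

position 1: 111 → 1  (bit 7 = 1)
position 2: 110 → 0  (bit 6 = 0)
position 6: 101 → 0  (bit 5 = 0)
position 3: 100 → 0  (bit 4 = 0)
position 0: 011 → 1  (bit 3 = 1)
position 5: 010 → 1  (bit 2 = 1)
position 4: 001 → 1  (bit 1 = 1)
position 14: 000 → 1  (bit 0 = 1)
bits b7..b0 = 10001111 = 143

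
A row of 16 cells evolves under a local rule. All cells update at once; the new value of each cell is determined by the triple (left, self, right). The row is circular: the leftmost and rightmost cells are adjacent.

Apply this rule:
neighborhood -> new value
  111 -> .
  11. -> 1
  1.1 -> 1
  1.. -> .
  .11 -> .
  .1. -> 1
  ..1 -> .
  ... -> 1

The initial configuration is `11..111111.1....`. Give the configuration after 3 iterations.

.1.......111.11.
.1.11111...11.1.
.11....1.1..111.

.11....1.1..111.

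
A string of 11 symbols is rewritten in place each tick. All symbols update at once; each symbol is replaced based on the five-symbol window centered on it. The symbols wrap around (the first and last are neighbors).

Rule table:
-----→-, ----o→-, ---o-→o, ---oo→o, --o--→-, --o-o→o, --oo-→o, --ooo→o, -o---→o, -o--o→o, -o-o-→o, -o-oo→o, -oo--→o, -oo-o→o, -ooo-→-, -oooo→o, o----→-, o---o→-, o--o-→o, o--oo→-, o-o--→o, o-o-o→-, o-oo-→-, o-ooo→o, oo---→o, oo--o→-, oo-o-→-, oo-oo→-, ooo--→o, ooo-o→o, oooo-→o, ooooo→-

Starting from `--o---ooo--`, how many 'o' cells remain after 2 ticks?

-o-o-oo-oo-
ooo-o-o--o-
count of o: 6

6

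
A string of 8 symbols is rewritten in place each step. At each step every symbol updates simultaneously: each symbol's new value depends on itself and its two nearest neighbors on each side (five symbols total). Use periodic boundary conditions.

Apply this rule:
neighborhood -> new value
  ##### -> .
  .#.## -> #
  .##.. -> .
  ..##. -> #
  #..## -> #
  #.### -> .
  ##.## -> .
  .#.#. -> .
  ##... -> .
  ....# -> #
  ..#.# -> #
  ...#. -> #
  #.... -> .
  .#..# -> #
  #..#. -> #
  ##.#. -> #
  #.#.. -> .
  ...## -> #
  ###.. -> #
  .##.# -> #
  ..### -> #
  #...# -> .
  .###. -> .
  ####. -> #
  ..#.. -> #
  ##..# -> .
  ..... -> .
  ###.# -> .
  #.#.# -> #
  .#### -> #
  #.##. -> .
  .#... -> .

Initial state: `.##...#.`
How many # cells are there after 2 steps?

5

step 1: ##...###
step 2: ##..###.
count of #: 5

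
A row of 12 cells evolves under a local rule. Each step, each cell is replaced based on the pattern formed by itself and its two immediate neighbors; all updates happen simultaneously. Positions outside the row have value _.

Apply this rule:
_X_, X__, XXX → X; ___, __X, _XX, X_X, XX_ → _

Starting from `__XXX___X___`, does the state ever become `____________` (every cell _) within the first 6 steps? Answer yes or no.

no

___X_X__XX__
___X_XX___X_
___X___X__XX
___XX__XX___
_____X___X__
_____XX__XX_
step 6 is _____XX__XX_, still not uniform _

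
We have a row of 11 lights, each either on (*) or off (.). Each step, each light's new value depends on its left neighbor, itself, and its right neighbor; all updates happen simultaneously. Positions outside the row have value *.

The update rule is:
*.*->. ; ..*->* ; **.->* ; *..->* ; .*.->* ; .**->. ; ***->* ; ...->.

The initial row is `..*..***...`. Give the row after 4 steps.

*******..**

*****.***.*
*****..**..
*******.***
*******..**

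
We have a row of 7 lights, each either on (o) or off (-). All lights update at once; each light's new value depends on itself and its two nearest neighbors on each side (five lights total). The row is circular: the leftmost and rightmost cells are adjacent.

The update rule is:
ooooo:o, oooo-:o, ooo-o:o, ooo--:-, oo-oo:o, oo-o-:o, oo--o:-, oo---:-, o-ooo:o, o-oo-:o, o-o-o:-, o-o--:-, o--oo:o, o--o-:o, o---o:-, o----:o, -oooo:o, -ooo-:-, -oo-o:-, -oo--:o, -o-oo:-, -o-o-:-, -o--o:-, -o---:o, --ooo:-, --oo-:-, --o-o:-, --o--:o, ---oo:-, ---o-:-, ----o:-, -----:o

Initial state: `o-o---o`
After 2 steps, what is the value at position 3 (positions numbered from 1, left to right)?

step 1: -o-o---
step 2: ----oo-
position 3 holds -

-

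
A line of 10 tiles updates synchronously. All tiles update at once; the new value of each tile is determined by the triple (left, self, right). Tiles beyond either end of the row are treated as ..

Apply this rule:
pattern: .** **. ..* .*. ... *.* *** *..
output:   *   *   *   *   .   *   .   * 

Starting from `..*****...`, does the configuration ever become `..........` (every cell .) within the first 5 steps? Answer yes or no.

.**...**..
****.****.
*..***..**
****.*****
*..***...*
step 5 is *..***...*, still not uniform .

no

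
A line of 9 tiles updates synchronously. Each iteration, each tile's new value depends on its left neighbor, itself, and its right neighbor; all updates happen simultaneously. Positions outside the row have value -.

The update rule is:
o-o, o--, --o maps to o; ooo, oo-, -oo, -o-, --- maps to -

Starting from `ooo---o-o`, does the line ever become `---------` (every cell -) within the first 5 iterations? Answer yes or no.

---o-o-o-
--o-o-o-o
-o-o-o-o-
o-o-o-o-o
-o-o-o-o-
iteration 5 is -o-o-o-o-, still not uniform -

no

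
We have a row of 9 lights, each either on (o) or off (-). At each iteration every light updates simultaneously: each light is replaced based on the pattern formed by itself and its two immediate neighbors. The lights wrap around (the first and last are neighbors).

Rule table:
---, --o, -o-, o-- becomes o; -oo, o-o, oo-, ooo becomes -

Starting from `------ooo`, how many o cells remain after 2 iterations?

iteration 1: oooooo---
iteration 2: ------ooo
count of o: 3

3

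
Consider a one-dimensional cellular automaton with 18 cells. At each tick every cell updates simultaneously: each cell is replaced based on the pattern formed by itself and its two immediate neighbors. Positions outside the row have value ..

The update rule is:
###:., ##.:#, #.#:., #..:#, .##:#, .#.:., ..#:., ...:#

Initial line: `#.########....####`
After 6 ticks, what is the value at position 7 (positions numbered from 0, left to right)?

#

..#......####.#..#
#..#####.#..#..#..
.#.#...#..#..#..##
....##..#..#..#.##
###.###..#..#...##
#.#.#.##..#..##.##
position 7 holds #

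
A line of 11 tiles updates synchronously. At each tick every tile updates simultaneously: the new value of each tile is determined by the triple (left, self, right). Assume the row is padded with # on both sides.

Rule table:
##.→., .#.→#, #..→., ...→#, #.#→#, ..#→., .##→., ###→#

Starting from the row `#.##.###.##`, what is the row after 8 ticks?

.#..#.#.#.#
##..######.
#....####.#
..##..##.#.
........###
.######..##
#.####....#
.#.##..##..

.#.##..##..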